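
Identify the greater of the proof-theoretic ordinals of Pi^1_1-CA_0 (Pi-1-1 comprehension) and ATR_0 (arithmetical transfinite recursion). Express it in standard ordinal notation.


Proof-theoretic ordinal of Pi^1_1-CA_0 (Pi-1-1 comprehension): psi_0(Omega_omega)
Proof-theoretic ordinal of ATR_0 (arithmetical transfinite recursion): Gamma_0
Comparing: Gamma_0 < psi_0(Omega_omega).
The larger ordinal is psi_0(Omega_omega) (from Pi^1_1-CA_0 (Pi-1-1 comprehension)).

psi_0(Omega_omega)


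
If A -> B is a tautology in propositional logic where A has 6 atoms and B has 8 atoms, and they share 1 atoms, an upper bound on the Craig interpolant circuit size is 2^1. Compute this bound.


Shared atoms = 1
Craig interpolant size bound = 2^1
= 2

2


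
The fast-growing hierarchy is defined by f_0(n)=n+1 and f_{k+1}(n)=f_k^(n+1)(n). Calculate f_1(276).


f_1(276) = f_0^277(276)
f_0 adds 1 each time, applied 277 times.
f_1(276) = 276 + 277 = 553

553


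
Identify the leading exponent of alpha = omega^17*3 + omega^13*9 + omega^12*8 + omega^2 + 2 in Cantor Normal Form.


CNF: omega^17*3 + omega^13*9 + omega^12*8 + omega^2 + 2
The leading term is omega^17*3, which has exponent 17.

17


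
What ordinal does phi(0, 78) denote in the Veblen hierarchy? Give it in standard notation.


phi(0, 78):
phi(0, beta) = omega^beta by definition.
phi(0, 78) = omega^78

omega^78


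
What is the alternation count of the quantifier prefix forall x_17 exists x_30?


Walk the prefix and count type changes:
  position 1: forall -> exists <-- alternation
Total alternations = 1

1


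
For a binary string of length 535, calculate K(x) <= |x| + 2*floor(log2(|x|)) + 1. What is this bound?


floor(log2(535)) = 9
2 * 9 = 18
K(x) <= 535 + 18 + 1 = 554

554


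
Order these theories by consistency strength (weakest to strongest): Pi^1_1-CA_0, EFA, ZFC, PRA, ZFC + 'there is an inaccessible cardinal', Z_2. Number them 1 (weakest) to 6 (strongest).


Ordering by consistency strength:
1. EFA
2. PRA
3. Pi^1_1-CA_0
4. Z_2
5. ZFC
6. ZFC + 'there is an inaccessible cardinal'


Pi^1_1-CA_0=3, EFA=1, ZFC=5, PRA=2, ZFC + 'there is an inaccessible cardinal'=6, Z_2=4


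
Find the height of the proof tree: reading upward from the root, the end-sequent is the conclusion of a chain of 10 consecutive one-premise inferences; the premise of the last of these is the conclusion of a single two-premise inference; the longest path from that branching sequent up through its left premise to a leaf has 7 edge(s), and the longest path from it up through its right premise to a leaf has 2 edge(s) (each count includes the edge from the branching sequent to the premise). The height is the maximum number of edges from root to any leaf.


Longest path through the left premise: 7 edges (measured from the branching sequent)
Longest path through the right premise: 2 edges
Height of the subtree rooted at the branching sequent: max(7, 2) = 7
The branching sequent sits 10 edges above the root (the chain of one-premise inferences), so height = 7 + 10 = 17

17


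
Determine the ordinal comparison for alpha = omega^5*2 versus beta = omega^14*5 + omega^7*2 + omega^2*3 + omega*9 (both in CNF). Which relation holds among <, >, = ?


Compare term by term from highest exponent:
alpha = omega^5*2
beta = omega^14*5 + omega^7*2 + omega^2*3 + omega*9
Term 1: alpha has omega^5*2, beta has omega^14*5
Term 2: alpha has omega^0*0, beta has omega^7*2
Term 3: alpha has omega^0*0, beta has omega^2*3
Term 4: alpha has omega^0*0, beta has omega^1*9
Result: alpha < beta

alpha < beta


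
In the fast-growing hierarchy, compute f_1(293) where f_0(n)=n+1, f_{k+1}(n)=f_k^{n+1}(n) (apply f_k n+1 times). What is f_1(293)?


f_1(293) = f_0^294(293)
f_0 adds 1 each time, applied 294 times.
f_1(293) = 293 + 294 = 587

587


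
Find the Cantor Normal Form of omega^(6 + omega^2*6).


omega^(6 + omega^2*6):
In ordinal addition a term is absorbed by a following term of strictly larger exponent: 0 < 2, so 6 + omega^2*6 = omega^2*6.
omega raised to a CNF ordinal is a single CNF term: Result = omega^(omega^2*6)

omega^(omega^2*6)


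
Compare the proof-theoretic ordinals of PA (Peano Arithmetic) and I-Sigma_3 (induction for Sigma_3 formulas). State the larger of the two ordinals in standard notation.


Proof-theoretic ordinal of PA (Peano Arithmetic): epsilon_0
Proof-theoretic ordinal of I-Sigma_3 (induction for Sigma_3 formulas): omega^(omega^(omega^omega))
Comparing: omega^(omega^(omega^omega)) < epsilon_0.
The larger ordinal is epsilon_0 (from PA (Peano Arithmetic)).

epsilon_0


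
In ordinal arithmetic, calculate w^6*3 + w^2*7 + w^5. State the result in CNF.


Ordinal addition (w^6*3 + w^2*7) + w^5:
alpha's leading term has exponent 6 > beta's exponent 5, so it survives.
alpha's tail term has exponent 2 < beta's exponent 5, so it is absorbed by beta.
In ordinal addition, any term followed by a strictly larger-exponent term is absorbed.
Result = w^6*3 + w^5

w^6*3 + w^5


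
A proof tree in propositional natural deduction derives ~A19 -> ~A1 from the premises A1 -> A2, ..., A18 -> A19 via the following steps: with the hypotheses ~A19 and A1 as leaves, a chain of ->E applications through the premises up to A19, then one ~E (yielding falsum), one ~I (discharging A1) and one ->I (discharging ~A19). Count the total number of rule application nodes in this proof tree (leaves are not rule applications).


From hypothesis A1, 18 ->E steps along the 18 premises yield A19.
~E with hypothesis ~A19 gives falsum (1 node); ~I discharging A1 gives ~A1 (1 node); ->I discharging ~A19 gives the goal (1 node).
Total = 18 + 3 = 21 inference nodes.

21


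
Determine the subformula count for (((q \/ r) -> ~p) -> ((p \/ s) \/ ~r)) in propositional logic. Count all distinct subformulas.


Formula: (((q \/ r) -> ~p) -> ((p \/ s) \/ ~r))
Subformulas found:
  1. q
  2. s
  3. r
  4. p
  5. ~p
  6. ~r
  7. (q \/ r)
  8. (p \/ s)
  9. ((q \/ r) -> ~p)
  10. ((p \/ s) \/ ~r)
  11. (((q \/ r) -> ~p) -> ((p \/ s) \/ ~r))
Total distinct subformulas = 11

11


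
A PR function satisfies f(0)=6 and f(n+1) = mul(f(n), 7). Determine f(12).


f(0) = 6
f(1) = mul(f(0), 7) = mul(6, 7) = 42
f(2) = mul(f(1), 7) = mul(42, 7) = 294
f(3) = mul(f(2), 7) = mul(294, 7) = 2058
f(4) = mul(f(3), 7) = mul(2058, 7) = 14406
f(5) = mul(f(4), 7) = mul(14406, 7) = 100842
f(6) = mul(f(5), 7) = mul(100842, 7) = 705894
f(7) = mul(f(6), 7) = mul(705894, 7) = 4941258
f(8) = mul(f(7), 7) = mul(4941258, 7) = 34588806
f(9) = mul(f(8), 7) = mul(34588806, 7) = 242121642
f(10) = mul(f(9), 7) = mul(242121642, 7) = 1694851494
f(11) = mul(f(10), 7) = mul(1694851494, 7) = 11863960458
f(12) = mul(f(11), 7) = mul(11863960458, 7) = 83047723206


83047723206


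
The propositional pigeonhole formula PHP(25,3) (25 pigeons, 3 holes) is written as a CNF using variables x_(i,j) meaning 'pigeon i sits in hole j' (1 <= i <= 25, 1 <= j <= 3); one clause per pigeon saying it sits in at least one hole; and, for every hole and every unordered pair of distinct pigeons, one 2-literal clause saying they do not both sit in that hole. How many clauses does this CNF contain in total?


PHP(25,3): 25 pigeons, 3 holes, 25*3 = 75 variables.
- pigeon clauses: one per pigeon -> 25 clauses
- hole clauses: 3 holes * C(25,2) = 3 * 300 -> 900 clauses
Total clauses = 25 + 900 = 925

925


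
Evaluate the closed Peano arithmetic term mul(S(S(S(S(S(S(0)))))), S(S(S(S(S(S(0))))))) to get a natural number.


mul(S^6(0), S^6(0)):
S^6(0) = 6
S^6(0) = 6
6 * 6 = 36

36


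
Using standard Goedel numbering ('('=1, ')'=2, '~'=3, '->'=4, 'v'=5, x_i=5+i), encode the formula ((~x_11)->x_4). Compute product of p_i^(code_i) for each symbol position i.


Formula: ((~x_11)->x_4)
Symbol codes: [1, 1, 3, 16, 2, 4, 9, 2]
Primes: [2, 3, 5, 7, 11, 13, 17, 19]
p_1^1 = 2^1 = 2
p_2^1 = 3^1 = 3
p_3^3 = 5^3 = 125
p_4^16 = 7^16 = 33232930569601
p_5^2 = 11^2 = 121
p_6^4 = 13^4 = 28561
p_7^9 = 17^9 = 118587876497
p_8^2 = 19^2 = 361
Product = 3687535224073514903218862041992432750

3687535224073514903218862041992432750


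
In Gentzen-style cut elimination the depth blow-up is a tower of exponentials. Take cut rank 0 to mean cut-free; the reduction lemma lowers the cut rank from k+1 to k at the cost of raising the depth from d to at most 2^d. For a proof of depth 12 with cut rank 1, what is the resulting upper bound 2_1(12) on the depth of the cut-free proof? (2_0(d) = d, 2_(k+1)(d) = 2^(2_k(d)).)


Each rank reduction sends depth d to at most 2^d; cut rank r needs r reductions.
2_0(12) = 12
2_1(12) = 2^12 = 4096
Cut-free depth bound = 4096

4096


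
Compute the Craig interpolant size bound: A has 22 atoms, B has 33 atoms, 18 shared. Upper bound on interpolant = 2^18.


Shared atoms = 18
Craig interpolant size bound = 2^18
= 262144

262144


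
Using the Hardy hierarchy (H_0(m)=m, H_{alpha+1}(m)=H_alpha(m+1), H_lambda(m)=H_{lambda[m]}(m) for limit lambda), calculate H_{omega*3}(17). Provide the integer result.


H_{omega*3}(17):
For the Hardy hierarchy, H_{omega*k}(n) = 2^k * n.
2^3 = 8.
8 * 17 = 136

136


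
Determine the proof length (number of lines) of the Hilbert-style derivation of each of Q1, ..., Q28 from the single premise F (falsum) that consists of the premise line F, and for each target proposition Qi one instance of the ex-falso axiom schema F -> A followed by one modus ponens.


Ex falso, line by line:
- 1 premise line (F)
- 28 targets, each needing 1 axiom instance (F -> Qi) + 1 MP = 2 lines: 2 * 28 = 56
Total = 1 + 56 = 57 lines.

57


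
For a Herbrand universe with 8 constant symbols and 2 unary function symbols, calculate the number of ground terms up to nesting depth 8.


Herbrand terms by depth:
Depth 0: 8 constants
Depth 1: 16 new terms (running total: 24)
Depth 2: 32 new terms (running total: 56)
Depth 3: 64 new terms (running total: 120)
Depth 4: 128 new terms (running total: 248)
Depth 5: 256 new terms (running total: 504)
Depth 6: 512 new terms (running total: 1016)
Depth 7: 1024 new terms (running total: 2040)
Depth 8: 2048 new terms (running total: 4088)
Total distinct ground terms = 4088

4088


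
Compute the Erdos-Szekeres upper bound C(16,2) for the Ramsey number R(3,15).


R(3,15) <= C(3+15-2, 3-1) = C(16, 2)
C(16, 2) = 16! / (2! * 14!)
= 120

120


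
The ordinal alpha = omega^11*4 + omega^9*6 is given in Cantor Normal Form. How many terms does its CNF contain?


CNF: omega^11*4 + omega^9*6
Count the summands separated by '+':
  term 1: omega^11*4
  term 2: omega^9*6
Total terms = 2

2


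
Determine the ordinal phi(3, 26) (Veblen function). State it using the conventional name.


phi(3, 26):
phi(3, beta) = eta_beta (the beta-th eta number, fixed point of zeta).
phi(3, 26) = eta_26

eta_26


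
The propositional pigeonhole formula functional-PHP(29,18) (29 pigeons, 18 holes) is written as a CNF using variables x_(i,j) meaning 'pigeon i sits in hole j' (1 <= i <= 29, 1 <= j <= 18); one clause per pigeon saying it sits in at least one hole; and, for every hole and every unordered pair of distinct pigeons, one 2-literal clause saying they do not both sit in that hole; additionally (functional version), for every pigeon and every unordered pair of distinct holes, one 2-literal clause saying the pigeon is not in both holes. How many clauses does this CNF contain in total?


functional-PHP(29,18): 29 pigeons, 18 holes, 29*18 = 522 variables.
- pigeon clauses: one per pigeon -> 29 clauses
- hole clauses: 18 holes * C(29,2) = 18 * 406 -> 7308 clauses
- functional clauses: 29 pigeons * C(18,2) = 29 * 153 -> 4437 clauses
Total clauses = 29 + 7308 + 4437 = 11774

11774


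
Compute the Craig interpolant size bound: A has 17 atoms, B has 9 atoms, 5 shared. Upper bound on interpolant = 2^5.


Shared atoms = 5
Craig interpolant size bound = 2^5
= 32

32


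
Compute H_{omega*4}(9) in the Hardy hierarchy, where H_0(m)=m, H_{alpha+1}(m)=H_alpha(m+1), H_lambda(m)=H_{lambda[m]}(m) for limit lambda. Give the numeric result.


H_{omega*4}(9):
For the Hardy hierarchy, H_{omega*k}(n) = 2^k * n.
2^4 = 16.
16 * 9 = 144

144


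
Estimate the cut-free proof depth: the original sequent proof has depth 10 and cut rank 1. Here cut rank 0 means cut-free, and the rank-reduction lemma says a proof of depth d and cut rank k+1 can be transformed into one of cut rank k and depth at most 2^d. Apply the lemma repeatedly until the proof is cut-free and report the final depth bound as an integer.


Each rank reduction sends depth d to at most 2^d; cut rank r needs r reductions.
2_0(10) = 10
2_1(10) = 2^10 = 1024
Cut-free depth bound = 1024

1024


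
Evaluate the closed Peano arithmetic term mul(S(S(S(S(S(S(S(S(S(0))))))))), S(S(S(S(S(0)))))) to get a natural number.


mul(S^9(0), S^5(0)):
S^9(0) = 9
S^5(0) = 5
9 * 5 = 45

45


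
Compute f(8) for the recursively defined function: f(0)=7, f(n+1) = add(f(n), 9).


f(0) = 7
f(1) = add(f(0), 9) = add(7, 9) = 16
f(2) = add(f(1), 9) = add(16, 9) = 25
f(3) = add(f(2), 9) = add(25, 9) = 34
f(4) = add(f(3), 9) = add(34, 9) = 43
f(5) = add(f(4), 9) = add(43, 9) = 52
f(6) = add(f(5), 9) = add(52, 9) = 61
f(7) = add(f(6), 9) = add(61, 9) = 70
f(8) = add(f(7), 9) = add(70, 9) = 79


79


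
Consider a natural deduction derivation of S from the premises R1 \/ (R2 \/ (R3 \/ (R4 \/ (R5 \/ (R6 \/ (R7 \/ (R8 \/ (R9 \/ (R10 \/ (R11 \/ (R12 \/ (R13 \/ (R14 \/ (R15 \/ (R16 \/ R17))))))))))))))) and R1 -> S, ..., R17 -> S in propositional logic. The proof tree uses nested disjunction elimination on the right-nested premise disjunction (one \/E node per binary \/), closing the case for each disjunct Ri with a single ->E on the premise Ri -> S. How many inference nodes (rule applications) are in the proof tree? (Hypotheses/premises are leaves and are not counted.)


The premise R1 \/ (R2 \/ (R3 \/ (R4 \/ (R5 \/ (R6 \/ (R7 \/ (R8 \/ (R9 \/ (R10 \/ (R11 \/ (R12 \/ (R13 \/ (R14 \/ (R15 \/ (R16 \/ R17))))))))))))))) contains 17 disjuncts, hence 16 binary \/ connectives.
- Each binary \/ is eliminated once: 16 \/E nodes.
- Each of the 17 cases Ri derives S by one ->E with Ri -> S: 17 ->E nodes.
Total = 16 + 17 = 33

33


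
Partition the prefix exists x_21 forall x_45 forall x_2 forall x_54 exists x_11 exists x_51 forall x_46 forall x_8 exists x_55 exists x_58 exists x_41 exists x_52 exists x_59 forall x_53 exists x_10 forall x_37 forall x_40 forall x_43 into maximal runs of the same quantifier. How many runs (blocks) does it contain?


Alternations = 7.
Blocks = alternations + 1 = 8

8


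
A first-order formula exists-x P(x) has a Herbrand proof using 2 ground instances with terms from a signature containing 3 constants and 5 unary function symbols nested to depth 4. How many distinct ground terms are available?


Herbrand terms by depth:
Depth 0: 3 constants
Depth 1: 15 new terms (running total: 18)
Depth 2: 75 new terms (running total: 93)
Depth 3: 375 new terms (running total: 468)
Depth 4: 1875 new terms (running total: 2343)
Total distinct ground terms = 2343

2343


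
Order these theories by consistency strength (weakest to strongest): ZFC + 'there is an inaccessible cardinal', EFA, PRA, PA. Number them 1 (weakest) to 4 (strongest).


Ordering by consistency strength:
1. EFA
2. PRA
3. PA
4. ZFC + 'there is an inaccessible cardinal'


ZFC + 'there is an inaccessible cardinal'=4, EFA=1, PRA=2, PA=3


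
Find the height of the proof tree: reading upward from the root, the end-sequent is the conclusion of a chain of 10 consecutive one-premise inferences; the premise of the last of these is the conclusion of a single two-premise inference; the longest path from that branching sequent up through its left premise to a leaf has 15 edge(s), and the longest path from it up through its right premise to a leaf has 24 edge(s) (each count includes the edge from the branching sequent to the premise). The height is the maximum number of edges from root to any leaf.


Longest path through the left premise: 15 edges (measured from the branching sequent)
Longest path through the right premise: 24 edges
Height of the subtree rooted at the branching sequent: max(15, 24) = 24
The branching sequent sits 10 edges above the root (the chain of one-premise inferences), so height = 24 + 10 = 34

34


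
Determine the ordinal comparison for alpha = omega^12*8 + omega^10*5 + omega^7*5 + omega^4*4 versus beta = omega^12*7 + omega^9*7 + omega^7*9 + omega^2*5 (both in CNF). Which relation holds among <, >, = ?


Compare term by term from highest exponent:
alpha = omega^12*8 + omega^10*5 + omega^7*5 + omega^4*4
beta = omega^12*7 + omega^9*7 + omega^7*9 + omega^2*5
Term 1: alpha has omega^12*8, beta has omega^12*7
Term 2: alpha has omega^10*5, beta has omega^9*7
Term 3: alpha has omega^7*5, beta has omega^7*9
Term 4: alpha has omega^4*4, beta has omega^2*5
Result: alpha > beta

alpha > beta


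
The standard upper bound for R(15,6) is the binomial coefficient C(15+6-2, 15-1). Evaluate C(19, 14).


R(15,6) <= C(15+6-2, 15-1) = C(19, 14)
C(19, 14) = 19! / (14! * 5!)
= 11628

11628


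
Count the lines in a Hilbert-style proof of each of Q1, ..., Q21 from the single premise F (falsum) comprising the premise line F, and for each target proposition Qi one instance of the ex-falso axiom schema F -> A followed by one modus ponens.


Ex falso, line by line:
- 1 premise line (F)
- 21 targets, each needing 1 axiom instance (F -> Qi) + 1 MP = 2 lines: 2 * 21 = 42
Total = 1 + 42 = 43 lines.

43


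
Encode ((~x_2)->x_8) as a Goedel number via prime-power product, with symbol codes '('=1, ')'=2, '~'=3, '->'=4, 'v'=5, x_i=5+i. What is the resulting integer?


Formula: ((~x_2)->x_8)
Symbol codes: [1, 1, 3, 7, 2, 4, 13, 2]
Primes: [2, 3, 5, 7, 11, 13, 17, 19]
p_1^1 = 2^1 = 2
p_2^1 = 3^1 = 3
p_3^3 = 5^3 = 125
p_4^7 = 7^7 = 823543
p_5^2 = 11^2 = 121
p_6^4 = 13^4 = 28561
p_7^13 = 17^13 = 9904578032905937
p_8^2 = 19^2 = 361
Product = 7632195789829742809155636982073250

7632195789829742809155636982073250


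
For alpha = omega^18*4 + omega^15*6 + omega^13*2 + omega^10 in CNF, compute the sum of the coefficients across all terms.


CNF: omega^18*4 + omega^15*6 + omega^13*2 + omega^10
Coefficients: 4 + 6 + 2 + 1 = 13

13


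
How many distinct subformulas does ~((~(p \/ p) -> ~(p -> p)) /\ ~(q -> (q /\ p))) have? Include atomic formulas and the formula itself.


Formula: ~((~(p \/ p) -> ~(p -> p)) /\ ~(q -> (q /\ p)))
Subformulas found:
  1. q
  2. p
  3. (p \/ p)
  4. (q /\ p)
  5. (p -> p)
  6. ~(p -> p)
  7. ~(p \/ p)
  8. (q -> (q /\ p))
  9. ~(q -> (q /\ p))
  10. (~(p \/ p) -> ~(p -> p))
  11. ((~(p \/ p) -> ~(p -> p)) /\ ~(q -> (q /\ p)))
  12. ~((~(p \/ p) -> ~(p -> p)) /\ ~(q -> (q /\ p)))
Total distinct subformulas = 12

12


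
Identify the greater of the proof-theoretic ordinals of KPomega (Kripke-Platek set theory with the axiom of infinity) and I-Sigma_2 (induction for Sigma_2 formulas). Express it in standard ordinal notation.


Proof-theoretic ordinal of KPomega (Kripke-Platek set theory with the axiom of infinity): psi_0(epsilon_{Omega+1})
Proof-theoretic ordinal of I-Sigma_2 (induction for Sigma_2 formulas): omega^(omega^omega)
Comparing: omega^(omega^omega) < psi_0(epsilon_{Omega+1}).
The larger ordinal is psi_0(epsilon_{Omega+1}) (from KPomega (Kripke-Platek set theory with the axiom of infinity)).

psi_0(epsilon_{Omega+1})


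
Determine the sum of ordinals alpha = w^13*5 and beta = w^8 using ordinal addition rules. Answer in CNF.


Ordinal addition w^13*5 + w^8:
Leading exponent of alpha (13) > leading exponent of beta (8).
Since alpha's term has higher exponent than beta's leading term,
the sum is simply alpha followed by beta.
Result = w^13*5 + w^8

w^13*5 + w^8


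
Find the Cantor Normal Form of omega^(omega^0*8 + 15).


omega^(omega^0*8 + 15):
omega^0 = 1, so the exponent is 8 + 15 = 23 (finite ordinal addition).
Result = omega^23, already a single CNF term.

omega^23


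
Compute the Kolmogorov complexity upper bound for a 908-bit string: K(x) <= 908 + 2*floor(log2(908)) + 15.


floor(log2(908)) = 9
2 * 9 = 18
K(x) <= 908 + 18 + 15 = 941

941


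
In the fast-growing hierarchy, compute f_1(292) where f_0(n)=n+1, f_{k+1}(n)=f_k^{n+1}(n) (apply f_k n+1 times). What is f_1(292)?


f_1(292) = f_0^293(292)
f_0 adds 1 each time, applied 293 times.
f_1(292) = 292 + 293 = 585

585


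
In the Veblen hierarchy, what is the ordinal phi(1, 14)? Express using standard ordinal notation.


phi(1, 14):
phi(1, beta) = epsilon_beta (the beta-th epsilon number).
phi(1, 14) = epsilon_14

epsilon_14


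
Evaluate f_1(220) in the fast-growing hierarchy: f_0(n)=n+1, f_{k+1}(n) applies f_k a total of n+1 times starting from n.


f_1(220) = f_0^221(220)
f_0 adds 1 each time, applied 221 times.
f_1(220) = 220 + 221 = 441

441


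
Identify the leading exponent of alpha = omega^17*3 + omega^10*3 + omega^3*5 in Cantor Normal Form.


CNF: omega^17*3 + omega^10*3 + omega^3*5
The leading term is omega^17*3, which has exponent 17.

17


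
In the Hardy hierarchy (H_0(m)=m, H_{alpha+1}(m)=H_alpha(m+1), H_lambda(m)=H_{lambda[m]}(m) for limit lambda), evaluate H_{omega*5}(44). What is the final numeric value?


H_{omega*5}(44):
For the Hardy hierarchy, H_{omega*k}(n) = 2^k * n.
2^5 = 32.
32 * 44 = 1408

1408


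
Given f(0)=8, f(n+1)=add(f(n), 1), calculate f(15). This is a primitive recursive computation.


f(0) = 8
f(1) = add(f(0), 1) = add(8, 1) = 9
f(2) = add(f(1), 1) = add(9, 1) = 10
f(3) = add(f(2), 1) = add(10, 1) = 11
f(4) = add(f(3), 1) = add(11, 1) = 12
f(5) = add(f(4), 1) = add(12, 1) = 13
f(6) = add(f(5), 1) = add(13, 1) = 14
f(7) = add(f(6), 1) = add(14, 1) = 15
f(8) = add(f(7), 1) = add(15, 1) = 16
f(9) = add(f(8), 1) = add(16, 1) = 17
f(10) = add(f(9), 1) = add(17, 1) = 18
f(11) = add(f(10), 1) = add(18, 1) = 19
f(12) = add(f(11), 1) = add(19, 1) = 20
f(13) = add(f(12), 1) = add(20, 1) = 21
f(14) = add(f(13), 1) = add(21, 1) = 22
f(15) = add(f(14), 1) = add(22, 1) = 23


23


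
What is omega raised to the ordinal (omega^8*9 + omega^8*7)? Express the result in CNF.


omega^(omega^8*9 + omega^8*7):
Both terms of the exponent have the same exponent 8, so they merge: omega^8*9 + omega^8*7 = omega^8*(9+7) = omega^8*16.
omega raised to a CNF ordinal is a single CNF term: Result = omega^(omega^8*16)

omega^(omega^8*16)


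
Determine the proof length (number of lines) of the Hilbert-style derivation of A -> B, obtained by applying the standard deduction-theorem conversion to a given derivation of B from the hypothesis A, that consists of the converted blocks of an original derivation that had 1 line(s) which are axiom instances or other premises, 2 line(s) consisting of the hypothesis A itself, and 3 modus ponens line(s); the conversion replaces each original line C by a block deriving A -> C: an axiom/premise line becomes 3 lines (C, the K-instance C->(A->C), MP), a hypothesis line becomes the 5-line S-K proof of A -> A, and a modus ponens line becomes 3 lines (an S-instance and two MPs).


Deduction-theorem conversion, block by block:
- 1 axiom/premise lines -> 3 lines each = 3
- 2 hypothesis lines -> 5 lines each (identity proof A->A) = 10
- 3 MP lines -> 3 lines each (S-instance, MP, MP) = 9
Total = 3 + 10 + 9 = 22 lines.

22


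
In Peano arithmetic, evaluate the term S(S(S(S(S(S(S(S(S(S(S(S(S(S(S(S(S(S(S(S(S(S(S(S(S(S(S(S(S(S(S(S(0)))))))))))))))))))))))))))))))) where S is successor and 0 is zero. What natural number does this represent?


Counting successors applied to 0:
32 applications of S to 0 = 32

32


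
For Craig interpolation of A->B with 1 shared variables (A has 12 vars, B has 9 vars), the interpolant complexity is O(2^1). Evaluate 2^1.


Shared atoms = 1
Craig interpolant size bound = 2^1
= 2

2


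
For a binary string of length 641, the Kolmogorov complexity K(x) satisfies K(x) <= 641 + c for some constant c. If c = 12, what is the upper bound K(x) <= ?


K(x) <= |x| + c = 641 + 12 = 653

653


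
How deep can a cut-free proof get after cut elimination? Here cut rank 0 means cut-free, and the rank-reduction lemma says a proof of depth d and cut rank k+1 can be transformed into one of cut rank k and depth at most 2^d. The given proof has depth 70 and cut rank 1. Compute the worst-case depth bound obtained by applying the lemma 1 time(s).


Each rank reduction sends depth d to at most 2^d; cut rank r needs r reductions.
2_0(70) = 70
2_1(70) = 2^70 = 1180591620717411303424
Cut-free depth bound = 1180591620717411303424

1180591620717411303424


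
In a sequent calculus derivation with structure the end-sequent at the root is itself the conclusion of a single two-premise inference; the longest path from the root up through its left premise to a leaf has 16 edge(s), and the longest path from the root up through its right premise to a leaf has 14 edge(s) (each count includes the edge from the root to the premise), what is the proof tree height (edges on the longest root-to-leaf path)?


Longest path through the left premise: 16 edges (measured from the branching sequent)
Longest path through the right premise: 14 edges
Height of the subtree rooted at the branching sequent: max(16, 14) = 16
The branching sequent is the root itself.
Total height = 16

16


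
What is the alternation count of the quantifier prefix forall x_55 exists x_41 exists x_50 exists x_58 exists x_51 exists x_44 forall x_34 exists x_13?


Walk the prefix and count type changes:
  position 1: forall -> exists <-- alternation
  position 2: exists -> exists
  position 3: exists -> exists
  position 4: exists -> exists
  position 5: exists -> exists
  position 6: exists -> forall <-- alternation
  position 7: forall -> exists <-- alternation
Total alternations = 3

3


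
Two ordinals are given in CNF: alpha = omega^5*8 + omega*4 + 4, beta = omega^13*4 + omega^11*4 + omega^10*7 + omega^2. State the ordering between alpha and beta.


Compare term by term from highest exponent:
alpha = omega^5*8 + omega*4 + 4
beta = omega^13*4 + omega^11*4 + omega^10*7 + omega^2
Term 1: alpha has omega^5*8, beta has omega^13*4
Term 2: alpha has omega^1*4, beta has omega^11*4
Term 3: alpha has omega^0*4, beta has omega^10*7
Term 4: alpha has omega^0*0, beta has omega^2*1
Result: alpha < beta

alpha < beta


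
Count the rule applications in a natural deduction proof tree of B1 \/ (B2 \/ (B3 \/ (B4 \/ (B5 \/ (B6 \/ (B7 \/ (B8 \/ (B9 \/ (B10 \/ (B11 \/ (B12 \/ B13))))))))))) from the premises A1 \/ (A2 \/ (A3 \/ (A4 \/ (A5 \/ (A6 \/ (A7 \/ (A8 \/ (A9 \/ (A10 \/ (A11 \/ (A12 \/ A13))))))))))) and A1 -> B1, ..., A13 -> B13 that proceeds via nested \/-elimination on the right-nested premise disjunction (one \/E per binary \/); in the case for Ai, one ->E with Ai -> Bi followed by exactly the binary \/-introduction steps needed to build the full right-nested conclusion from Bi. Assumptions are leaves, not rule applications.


Constructive dilemma with 13 branches, all disjunctions right-nested:
- \/E: the premise has 12 binary \/, each eliminated once: 12 nodes.
- ->E: one per case (Ai with Ai -> Bi gives Bi): 13 nodes.
- \/I: in case i < n, Bi needs 1 step to form Bi \/ (B(i+1) \/ ...) and then i-1 steps to prepend B(i-1), ..., B1, i.e. i steps; in case i = n, B13 needs 12 prepend steps.
  \/I total = (1 + 2 + ... + 12) + 12 = 78 + 12 = 90 nodes.
Total = 12 + 13 + 90 = 115

115


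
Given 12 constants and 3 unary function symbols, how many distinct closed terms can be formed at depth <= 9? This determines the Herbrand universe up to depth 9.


Herbrand terms by depth:
Depth 0: 12 constants
Depth 1: 36 new terms (running total: 48)
Depth 2: 108 new terms (running total: 156)
Depth 3: 324 new terms (running total: 480)
Depth 4: 972 new terms (running total: 1452)
Depth 5: 2916 new terms (running total: 4368)
Depth 6: 8748 new terms (running total: 13116)
Depth 7: 26244 new terms (running total: 39360)
Depth 8: 78732 new terms (running total: 118092)
Depth 9: 236196 new terms (running total: 354288)
Total distinct ground terms = 354288

354288


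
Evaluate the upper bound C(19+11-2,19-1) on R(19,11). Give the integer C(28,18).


R(19,11) <= C(19+11-2, 19-1) = C(28, 18)
C(28, 18) = 28! / (18! * 10!)
= 13123110

13123110


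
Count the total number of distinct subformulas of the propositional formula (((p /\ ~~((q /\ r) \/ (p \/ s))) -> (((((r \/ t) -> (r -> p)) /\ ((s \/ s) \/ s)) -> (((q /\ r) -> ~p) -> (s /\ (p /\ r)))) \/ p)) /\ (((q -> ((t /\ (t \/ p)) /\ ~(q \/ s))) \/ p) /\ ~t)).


Formula: (((p /\ ~~((q /\ r) \/ (p \/ s))) -> (((((r \/ t) -> (r -> p)) /\ ((s \/ s) \/ s)) -> (((q /\ r) -> ~p) -> (s /\ (p /\ r)))) \/ p)) /\ (((q -> ((t /\ (t \/ p)) /\ ~(q \/ s))) \/ p) /\ ~t))
Subformulas found:
  1. r
  2. p
  3. q
  4. s
  5. t
  6. ~t
  7. ~p
  8. (s \/ s)
  9. (r -> p)
  10. (p /\ r)
  11. (t \/ p)
  12. (q \/ s)
  13. (r \/ t)
  14. (q /\ r)
  15. (p \/ s)
  16. ~(q \/ s)
  17. (s /\ (p /\ r))
  18. ((s \/ s) \/ s)
  19. (t /\ (t \/ p))
  20. ((q /\ r) -> ~p)
  21. ((r \/ t) -> (r -> p))
  22. ((q /\ r) \/ (p \/ s))
  23. ~((q /\ r) \/ (p \/ s))
  24. ~~((q /\ r) \/ (p \/ s))
  25. ((t /\ (t \/ p)) /\ ~(q \/ s))
  26. (p /\ ~~((q /\ r) \/ (p \/ s)))
  27. (q -> ((t /\ (t \/ p)) /\ ~(q \/ s)))
  28. (((q /\ r) -> ~p) -> (s /\ (p /\ r)))
  29. (((r \/ t) -> (r -> p)) /\ ((s \/ s) \/ s))
  30. ((q -> ((t /\ (t \/ p)) /\ ~(q \/ s))) \/ p)
  31. (((q -> ((t /\ (t \/ p)) /\ ~(q \/ s))) \/ p) /\ ~t)
  32. ((((r \/ t) -> (r -> p)) /\ ((s \/ s) \/ s)) -> (((q /\ r) -> ~p) -> (s /\ (p /\ r))))
  33. (((((r \/ t) -> (r -> p)) /\ ((s \/ s) \/ s)) -> (((q /\ r) -> ~p) -> (s /\ (p /\ r)))) \/ p)
  34. ((p /\ ~~((q /\ r) \/ (p \/ s))) -> (((((r \/ t) -> (r -> p)) /\ ((s \/ s) \/ s)) -> (((q /\ r) -> ~p) -> (s /\ (p /\ r)))) \/ p))
  35. (((p /\ ~~((q /\ r) \/ (p \/ s))) -> (((((r \/ t) -> (r -> p)) /\ ((s \/ s) \/ s)) -> (((q /\ r) -> ~p) -> (s /\ (p /\ r)))) \/ p)) /\ (((q -> ((t /\ (t \/ p)) /\ ~(q \/ s))) \/ p) /\ ~t))
Total distinct subformulas = 35

35


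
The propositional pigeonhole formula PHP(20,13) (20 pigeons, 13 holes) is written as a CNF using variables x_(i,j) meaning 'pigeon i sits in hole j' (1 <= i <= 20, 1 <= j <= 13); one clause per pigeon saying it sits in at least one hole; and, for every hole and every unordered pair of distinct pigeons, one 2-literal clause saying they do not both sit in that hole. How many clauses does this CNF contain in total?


PHP(20,13): 20 pigeons, 13 holes, 20*13 = 260 variables.
- pigeon clauses: one per pigeon -> 20 clauses
- hole clauses: 13 holes * C(20,2) = 13 * 190 -> 2470 clauses
Total clauses = 20 + 2470 = 2490

2490


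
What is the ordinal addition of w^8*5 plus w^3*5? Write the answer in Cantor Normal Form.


Ordinal addition w^8*5 + w^3*5:
Leading exponent of alpha (8) > leading exponent of beta (3).
Since alpha's term has higher exponent than beta's leading term,
the sum is simply alpha followed by beta.
Result = w^8*5 + w^3*5

w^8*5 + w^3*5


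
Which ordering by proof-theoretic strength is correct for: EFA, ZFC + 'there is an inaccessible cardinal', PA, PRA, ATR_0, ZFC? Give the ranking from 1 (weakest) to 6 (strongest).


Ordering by consistency strength:
1. EFA
2. PRA
3. PA
4. ATR_0
5. ZFC
6. ZFC + 'there is an inaccessible cardinal'


EFA=1, ZFC + 'there is an inaccessible cardinal'=6, PA=3, PRA=2, ATR_0=4, ZFC=5


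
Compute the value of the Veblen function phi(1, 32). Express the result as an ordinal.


phi(1, 32):
phi(1, beta) = epsilon_beta (the beta-th epsilon number).
phi(1, 32) = epsilon_32

epsilon_32


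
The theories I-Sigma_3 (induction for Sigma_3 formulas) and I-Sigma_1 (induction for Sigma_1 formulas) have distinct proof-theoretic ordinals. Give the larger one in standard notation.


Proof-theoretic ordinal of I-Sigma_3 (induction for Sigma_3 formulas): omega^(omega^(omega^omega))
Proof-theoretic ordinal of I-Sigma_1 (induction for Sigma_1 formulas): omega^omega
Comparing: omega^omega < omega^(omega^(omega^omega)).
The larger ordinal is omega^(omega^(omega^omega)) (from I-Sigma_3 (induction for Sigma_3 formulas)).

omega^(omega^(omega^omega))


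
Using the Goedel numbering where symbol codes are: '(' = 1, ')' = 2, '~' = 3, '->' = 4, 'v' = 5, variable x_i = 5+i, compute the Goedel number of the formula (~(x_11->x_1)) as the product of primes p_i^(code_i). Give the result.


Formula: (~(x_11->x_1))
Symbol codes: [1, 3, 1, 16, 4, 6, 2, 2]
Primes: [2, 3, 5, 7, 11, 13, 17, 19]
p_1^1 = 2^1 = 2
p_2^3 = 3^3 = 27
p_3^1 = 5^1 = 5
p_4^16 = 7^16 = 33232930569601
p_5^4 = 11^4 = 14641
p_6^6 = 13^6 = 4826809
p_7^2 = 17^2 = 289
p_8^2 = 19^2 = 361
Product = 66155857571213011775110223556270

66155857571213011775110223556270


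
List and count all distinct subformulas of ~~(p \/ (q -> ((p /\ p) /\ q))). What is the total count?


Formula: ~~(p \/ (q -> ((p /\ p) /\ q)))
Subformulas found:
  1. q
  2. p
  3. (p /\ p)
  4. ((p /\ p) /\ q)
  5. (q -> ((p /\ p) /\ q))
  6. (p \/ (q -> ((p /\ p) /\ q)))
  7. ~(p \/ (q -> ((p /\ p) /\ q)))
  8. ~~(p \/ (q -> ((p /\ p) /\ q)))
Total distinct subformulas = 8

8


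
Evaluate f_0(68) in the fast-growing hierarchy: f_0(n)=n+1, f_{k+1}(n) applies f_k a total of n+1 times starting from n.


f_0(68) = 68 + 1 = 69

69


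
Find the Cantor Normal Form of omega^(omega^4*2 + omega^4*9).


omega^(omega^4*2 + omega^4*9):
Both terms of the exponent have the same exponent 4, so they merge: omega^4*2 + omega^4*9 = omega^4*(2+9) = omega^4*11.
omega raised to a CNF ordinal is a single CNF term: Result = omega^(omega^4*11)

omega^(omega^4*11)


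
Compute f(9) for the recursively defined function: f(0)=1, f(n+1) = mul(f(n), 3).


f(0) = 1
f(1) = mul(f(0), 3) = mul(1, 3) = 3
f(2) = mul(f(1), 3) = mul(3, 3) = 9
f(3) = mul(f(2), 3) = mul(9, 3) = 27
f(4) = mul(f(3), 3) = mul(27, 3) = 81
f(5) = mul(f(4), 3) = mul(81, 3) = 243
f(6) = mul(f(5), 3) = mul(243, 3) = 729
f(7) = mul(f(6), 3) = mul(729, 3) = 2187
f(8) = mul(f(7), 3) = mul(2187, 3) = 6561
f(9) = mul(f(8), 3) = mul(6561, 3) = 19683


19683


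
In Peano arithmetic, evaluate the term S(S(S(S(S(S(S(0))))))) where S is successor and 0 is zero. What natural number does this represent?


Counting successors applied to 0:
7 applications of S to 0 = 7

7


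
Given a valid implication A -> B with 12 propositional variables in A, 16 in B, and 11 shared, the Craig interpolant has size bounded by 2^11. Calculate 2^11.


Shared atoms = 11
Craig interpolant size bound = 2^11
= 2048

2048


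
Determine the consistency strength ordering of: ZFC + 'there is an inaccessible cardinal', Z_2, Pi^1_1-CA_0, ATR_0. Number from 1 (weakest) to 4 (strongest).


Ordering by consistency strength:
1. ATR_0
2. Pi^1_1-CA_0
3. Z_2
4. ZFC + 'there is an inaccessible cardinal'


ZFC + 'there is an inaccessible cardinal'=4, Z_2=3, Pi^1_1-CA_0=2, ATR_0=1


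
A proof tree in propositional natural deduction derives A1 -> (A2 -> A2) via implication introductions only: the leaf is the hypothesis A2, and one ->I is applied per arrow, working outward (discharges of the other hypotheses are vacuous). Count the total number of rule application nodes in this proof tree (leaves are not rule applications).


The formula has 2 arrows (->); its innermost consequent A2 is one of the antecedents,
so the proof starts from the hypothesis leaf A2 (not a rule application) and closes one arrow per ->I.
Building A1 -> (A2 -> A2) therefore takes 2 nested implication introductions.
Total inference nodes = 2

2


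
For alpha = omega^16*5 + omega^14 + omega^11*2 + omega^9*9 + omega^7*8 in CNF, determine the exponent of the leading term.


CNF: omega^16*5 + omega^14 + omega^11*2 + omega^9*9 + omega^7*8
The leading term is omega^16*5, which has exponent 16.

16


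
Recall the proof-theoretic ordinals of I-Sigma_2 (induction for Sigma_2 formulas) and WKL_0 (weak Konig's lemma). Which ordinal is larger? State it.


Proof-theoretic ordinal of I-Sigma_2 (induction for Sigma_2 formulas): omega^(omega^omega)
Proof-theoretic ordinal of WKL_0 (weak Konig's lemma): omega^omega
Comparing: omega^omega < omega^(omega^omega).
The larger ordinal is omega^(omega^omega) (from I-Sigma_2 (induction for Sigma_2 formulas)).

omega^(omega^omega)


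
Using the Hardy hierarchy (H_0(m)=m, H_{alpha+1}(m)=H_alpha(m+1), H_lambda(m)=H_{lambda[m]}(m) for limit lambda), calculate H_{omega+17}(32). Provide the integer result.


H_{omega+17}(32):
Unwind the 17 successor steps: H_{omega+17}(32) = H_omega(32+17) = H_omega(49).
H_omega(m) = H_m(m) = m + m = 2m.
Result = 2 * 49 = 98

98


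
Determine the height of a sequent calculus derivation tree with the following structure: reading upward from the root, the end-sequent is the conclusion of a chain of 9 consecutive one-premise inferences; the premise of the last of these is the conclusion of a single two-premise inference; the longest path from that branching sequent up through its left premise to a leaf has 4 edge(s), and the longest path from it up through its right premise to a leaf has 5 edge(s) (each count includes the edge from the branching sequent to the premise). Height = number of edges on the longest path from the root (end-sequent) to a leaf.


Longest path through the left premise: 4 edges (measured from the branching sequent)
Longest path through the right premise: 5 edges
Height of the subtree rooted at the branching sequent: max(4, 5) = 5
The branching sequent sits 9 edges above the root (the chain of one-premise inferences), so height = 5 + 9 = 14

14


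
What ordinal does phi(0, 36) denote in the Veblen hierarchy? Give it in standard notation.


phi(0, 36):
phi(0, beta) = omega^beta by definition.
phi(0, 36) = omega^36

omega^36


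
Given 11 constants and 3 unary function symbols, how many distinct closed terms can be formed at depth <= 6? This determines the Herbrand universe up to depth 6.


Herbrand terms by depth:
Depth 0: 11 constants
Depth 1: 33 new terms (running total: 44)
Depth 2: 99 new terms (running total: 143)
Depth 3: 297 new terms (running total: 440)
Depth 4: 891 new terms (running total: 1331)
Depth 5: 2673 new terms (running total: 4004)
Depth 6: 8019 new terms (running total: 12023)
Total distinct ground terms = 12023

12023


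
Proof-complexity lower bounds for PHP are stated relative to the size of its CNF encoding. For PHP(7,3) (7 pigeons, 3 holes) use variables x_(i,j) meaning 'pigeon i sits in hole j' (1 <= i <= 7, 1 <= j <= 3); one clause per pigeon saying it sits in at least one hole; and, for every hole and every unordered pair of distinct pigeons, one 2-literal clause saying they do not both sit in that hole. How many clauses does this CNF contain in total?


PHP(7,3): 7 pigeons, 3 holes, 7*3 = 21 variables.
- pigeon clauses: one per pigeon -> 7 clauses
- hole clauses: 3 holes * C(7,2) = 3 * 21 -> 63 clauses
Total clauses = 7 + 63 = 70

70


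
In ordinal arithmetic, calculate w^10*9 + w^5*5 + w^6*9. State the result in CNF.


Ordinal addition (w^10*9 + w^5*5) + w^6*9:
alpha's leading term has exponent 10 > beta's exponent 6, so it survives.
alpha's tail term has exponent 5 < beta's exponent 6, so it is absorbed by beta.
In ordinal addition, any term followed by a strictly larger-exponent term is absorbed.
Result = w^10*9 + w^6*9

w^10*9 + w^6*9


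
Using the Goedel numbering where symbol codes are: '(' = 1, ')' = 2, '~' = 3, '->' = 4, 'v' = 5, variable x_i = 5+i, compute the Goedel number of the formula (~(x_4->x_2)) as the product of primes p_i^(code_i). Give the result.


Formula: (~(x_4->x_2))
Symbol codes: [1, 3, 1, 9, 4, 7, 2, 2]
Primes: [2, 3, 5, 7, 11, 13, 17, 19]
p_1^1 = 2^1 = 2
p_2^3 = 3^3 = 27
p_3^1 = 5^1 = 5
p_4^9 = 7^9 = 40353607
p_5^4 = 11^4 = 14641
p_6^7 = 13^7 = 62748517
p_7^2 = 17^2 = 289
p_8^2 = 19^2 = 361
Product = 1044300234991699465694484570

1044300234991699465694484570


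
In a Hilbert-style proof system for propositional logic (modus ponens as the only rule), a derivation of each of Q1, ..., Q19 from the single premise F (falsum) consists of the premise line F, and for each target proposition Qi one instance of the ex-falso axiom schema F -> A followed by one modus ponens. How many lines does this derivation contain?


Ex falso, line by line:
- 1 premise line (F)
- 19 targets, each needing 1 axiom instance (F -> Qi) + 1 MP = 2 lines: 2 * 19 = 38
Total = 1 + 38 = 39 lines.

39
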